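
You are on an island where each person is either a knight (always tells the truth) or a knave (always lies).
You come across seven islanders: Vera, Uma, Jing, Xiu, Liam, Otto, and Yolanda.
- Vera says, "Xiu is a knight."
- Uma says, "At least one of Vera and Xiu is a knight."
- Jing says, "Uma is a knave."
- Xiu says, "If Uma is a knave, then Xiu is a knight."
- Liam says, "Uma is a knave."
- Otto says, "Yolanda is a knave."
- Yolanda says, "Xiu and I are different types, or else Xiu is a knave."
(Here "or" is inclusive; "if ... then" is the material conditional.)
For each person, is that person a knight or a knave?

Vera is a knave; "Xiu is a knight" is false, as required.
Since Uma is a knave, "at least one of Vera and Xiu is a knight" needs to be false, which holds.
Jing is a knight; "Uma is a knave" is true, as required.
Xiu is a knave; "if Uma is a knave, then Xiu is a knight" is false, as required.
Since Liam is a knight, "Uma is a knave" needs to be true, which holds.
Otto is a knave; "Yolanda is a knave" is false, as required.
Yolanda is a knight, so "Xiu and I are different types, or else Xiu is a knave" must be true — and it is.

Knights: Jing, Liam, and Yolanda. Knaves: Vera, Uma, Xiu, and Otto.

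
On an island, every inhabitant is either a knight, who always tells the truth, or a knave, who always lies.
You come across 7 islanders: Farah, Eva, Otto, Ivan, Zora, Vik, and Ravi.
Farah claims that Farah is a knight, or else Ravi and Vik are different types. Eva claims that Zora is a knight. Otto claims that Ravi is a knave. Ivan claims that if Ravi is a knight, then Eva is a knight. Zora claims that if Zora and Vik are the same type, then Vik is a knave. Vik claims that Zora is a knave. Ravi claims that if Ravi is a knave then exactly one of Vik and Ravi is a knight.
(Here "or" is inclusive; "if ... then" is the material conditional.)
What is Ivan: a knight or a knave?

Ivan is a knight.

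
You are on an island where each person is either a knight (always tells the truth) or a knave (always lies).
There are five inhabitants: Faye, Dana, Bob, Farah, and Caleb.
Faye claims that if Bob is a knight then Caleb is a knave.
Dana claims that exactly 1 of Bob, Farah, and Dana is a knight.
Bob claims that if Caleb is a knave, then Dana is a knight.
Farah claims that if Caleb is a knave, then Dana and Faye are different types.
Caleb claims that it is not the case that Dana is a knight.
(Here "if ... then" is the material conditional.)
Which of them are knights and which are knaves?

Faye is a knave, Dana is a knave, Bob is a knight, Farah is a knight, and Caleb is a knight.

Since Faye is a knave, "if Bob is a knight then Caleb is a knave" needs to be false, which holds.
As a knave, Dana's statement "exactly 1 of Bob, Farah, and Dana is a knight" should be false; it is.
As a knight, Bob's statement "if Caleb is a knave, then Dana is a knight" should be true; it is.
Farah is a knight; "if Caleb is a knave, then Dana and Faye are different types" is true, as required.
Caleb is a knight, and the claim "it is not the case that Dana is a knight" is indeed true.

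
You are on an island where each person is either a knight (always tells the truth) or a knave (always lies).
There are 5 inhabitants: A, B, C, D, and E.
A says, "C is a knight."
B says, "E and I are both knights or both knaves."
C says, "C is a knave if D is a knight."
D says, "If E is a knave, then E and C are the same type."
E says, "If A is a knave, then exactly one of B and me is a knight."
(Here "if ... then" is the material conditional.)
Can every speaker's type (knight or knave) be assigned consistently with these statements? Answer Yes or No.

Checking all 32 assignments, each has at least one speaker whose statement's truth value contradicts their type.

No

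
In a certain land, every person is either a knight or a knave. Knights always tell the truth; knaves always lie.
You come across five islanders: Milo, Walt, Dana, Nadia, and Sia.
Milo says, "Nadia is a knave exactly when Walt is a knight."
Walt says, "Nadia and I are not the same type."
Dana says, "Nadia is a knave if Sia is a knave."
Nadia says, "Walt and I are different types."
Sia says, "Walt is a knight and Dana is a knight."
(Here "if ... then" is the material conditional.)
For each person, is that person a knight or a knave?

Milo (knave): "Nadia is a knave exactly when Walt is a knight" — false. ✓
Walt is a knave, so "Nadia and I are not the same type" must be false — and it is.
Since Dana is a knight, "Nadia is a knave if Sia is a knave" needs to be true, which holds.
As a knave, Nadia's statement "Walt and I are different types" should be false; it is.
Sia is a knave, and the claim "Walt is a knight and Dana is a knight" is indeed false.

Milo is a knave, Walt is a knave, Dana is a knight, Nadia is a knave, and Sia is a knave.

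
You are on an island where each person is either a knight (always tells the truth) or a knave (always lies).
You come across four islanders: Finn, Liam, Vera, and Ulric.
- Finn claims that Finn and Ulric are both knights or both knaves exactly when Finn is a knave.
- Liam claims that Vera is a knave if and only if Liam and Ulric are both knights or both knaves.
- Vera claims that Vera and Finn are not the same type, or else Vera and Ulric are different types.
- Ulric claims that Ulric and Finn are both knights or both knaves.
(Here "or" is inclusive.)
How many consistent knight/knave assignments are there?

2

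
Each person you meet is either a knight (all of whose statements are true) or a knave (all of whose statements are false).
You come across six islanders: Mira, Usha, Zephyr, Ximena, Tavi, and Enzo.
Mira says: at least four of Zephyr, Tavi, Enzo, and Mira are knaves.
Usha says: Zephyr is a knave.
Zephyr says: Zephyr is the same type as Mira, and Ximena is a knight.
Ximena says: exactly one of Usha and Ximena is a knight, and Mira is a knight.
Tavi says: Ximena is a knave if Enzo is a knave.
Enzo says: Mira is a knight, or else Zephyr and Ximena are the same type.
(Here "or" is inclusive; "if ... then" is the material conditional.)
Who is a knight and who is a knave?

Mira is a knave, so "at least four of Zephyr, Tavi, Enzo, and Mira are knaves" must be false — and it is.
Usha is a knight, and the claim "Zephyr is a knave" is indeed true.
Zephyr (knave): "Zephyr is the same type as Mira, and Ximena is a knight" — false. ✓
Ximena is a knave; "exactly one of Usha and Ximena is a knight, and Mira is a knight" is false, as required.
Tavi is a knight; "Ximena is a knave if Enzo is a knave" is true, as required.
Since Enzo is a knight, "Mira is a knight, or else Zephyr and Ximena are the same type" needs to be true, which holds.

Mira is a knave, Usha is a knight, Zephyr is a knave, Ximena is a knave, Tavi is a knight, and Enzo is a knight.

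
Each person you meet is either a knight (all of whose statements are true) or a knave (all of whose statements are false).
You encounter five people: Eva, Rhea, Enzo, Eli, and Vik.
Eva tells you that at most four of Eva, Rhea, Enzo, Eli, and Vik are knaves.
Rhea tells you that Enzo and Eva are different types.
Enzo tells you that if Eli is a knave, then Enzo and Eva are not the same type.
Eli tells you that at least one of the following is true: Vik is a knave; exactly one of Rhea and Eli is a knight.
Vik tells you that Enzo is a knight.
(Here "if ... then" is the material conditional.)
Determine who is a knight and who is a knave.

Suppose Eva is a knave. Then Eva's statement "at most four of Eva, Rhea, Enzo, Eli, and Vik are knaves" would have to be false. Checking the 16 ways to assign the others, none is consistent with every speaker.
(For instance, with Rhea=knave, Enzo=knight, Eli=knight, Vik=knight, Eva's claim "at most four of Eva, Rhea, Enzo, Eli, and Vik are knaves" comes out true where it would need to be false.)
So Eva must be a knight, making "at most four of Eva, Rhea, Enzo, Eli, and Vik are knaves" true. Taking Eva=knight, Rhea=knave, Enzo=knight, Eli=knight, Vik=knight, each remaining statement checks out:
  Rhea (knave): "Enzo and Eva are different types" — false. ✓
  Enzo (knight): "if Eli is a knave, then Enzo and Eva are not the same type" — true. ✓
  Eli (knight): "at least one of the following is true: Vik is a knave; exactly one of Rhea and Eli is a knight" — true. ✓
  Vik (knight): "Enzo is a knight" — true. ✓
This is the unique consistent assignment.

Knights: Eva, Enzo, Eli, and Vik. Knaves: Rhea.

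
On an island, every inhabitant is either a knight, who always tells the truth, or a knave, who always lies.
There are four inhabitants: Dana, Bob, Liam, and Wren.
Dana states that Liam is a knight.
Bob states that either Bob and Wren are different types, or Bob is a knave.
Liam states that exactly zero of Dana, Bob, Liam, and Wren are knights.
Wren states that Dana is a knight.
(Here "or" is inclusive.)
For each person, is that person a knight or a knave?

Knights: Bob. Knaves: Dana, Liam, and Wren.

Dana is a knave, so "Liam is a knight" must be False — and it is.
Bob (knight): "either Bob and Wren are different types, or Bob is a knave" — True. ✓
Liam is a knave, and the claim "exactly zero of Dana, Bob, Liam, and Wren are knights" is indeed False.
Wren is a knave; "Dana is a knight" is False, as required.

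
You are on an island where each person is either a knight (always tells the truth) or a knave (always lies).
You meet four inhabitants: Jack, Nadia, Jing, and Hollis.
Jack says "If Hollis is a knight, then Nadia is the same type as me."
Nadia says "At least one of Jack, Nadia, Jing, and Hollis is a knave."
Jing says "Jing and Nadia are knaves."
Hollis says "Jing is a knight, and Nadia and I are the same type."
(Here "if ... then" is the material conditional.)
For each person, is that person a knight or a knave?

Knights: Jack and Nadia. Knaves: Jing and Hollis.

Jack is a knight, and the claim "if Hollis is a knight, then Nadia is the same type as me" is indeed True.
As a knight, Nadia's statement "at least one of Jack, Nadia, Jing, and Hollis is a knave" should be True; it is.
Jing is a knave, and the claim "Jing and Nadia are knaves" is indeed False.
As a knave, Hollis's statement "Jing is a knight, and Nadia and I are the same type" should be False; it is.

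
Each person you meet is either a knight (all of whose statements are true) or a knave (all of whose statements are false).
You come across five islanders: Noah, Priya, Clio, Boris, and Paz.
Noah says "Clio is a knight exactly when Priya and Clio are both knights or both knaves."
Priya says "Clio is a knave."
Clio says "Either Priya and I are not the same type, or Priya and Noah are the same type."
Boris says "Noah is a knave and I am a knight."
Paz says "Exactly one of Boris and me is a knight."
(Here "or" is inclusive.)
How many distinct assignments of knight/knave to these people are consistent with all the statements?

2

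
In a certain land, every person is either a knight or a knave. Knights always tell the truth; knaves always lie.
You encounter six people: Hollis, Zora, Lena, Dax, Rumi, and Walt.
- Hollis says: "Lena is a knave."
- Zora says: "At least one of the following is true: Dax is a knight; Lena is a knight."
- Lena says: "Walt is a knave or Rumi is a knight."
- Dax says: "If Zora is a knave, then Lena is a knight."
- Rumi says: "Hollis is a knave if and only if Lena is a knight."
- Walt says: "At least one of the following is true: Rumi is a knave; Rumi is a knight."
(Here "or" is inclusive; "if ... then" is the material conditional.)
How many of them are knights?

5

The unique consistent assignment is Hollis=knave, Zora=knight, Lena=knight, Dax=knight, Rumi=knight, Walt=knight.
That has 5 knights.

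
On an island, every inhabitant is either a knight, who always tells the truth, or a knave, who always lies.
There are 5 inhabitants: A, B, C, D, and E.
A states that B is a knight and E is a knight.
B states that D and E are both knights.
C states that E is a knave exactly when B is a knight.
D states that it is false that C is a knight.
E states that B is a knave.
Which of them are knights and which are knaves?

Knights: C and E. Knaves: A, B, and D.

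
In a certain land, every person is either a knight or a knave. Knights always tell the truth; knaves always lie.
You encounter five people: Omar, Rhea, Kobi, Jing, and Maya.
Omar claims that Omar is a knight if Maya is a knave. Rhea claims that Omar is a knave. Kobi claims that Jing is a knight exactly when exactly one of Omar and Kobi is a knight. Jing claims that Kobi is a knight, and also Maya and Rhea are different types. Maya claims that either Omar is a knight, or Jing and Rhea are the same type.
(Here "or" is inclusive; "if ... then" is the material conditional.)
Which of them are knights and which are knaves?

Omar is a knight, Rhea is a knave, Kobi is a knave, Jing is a knave, and Maya is a knight.

Since Omar is a knight, "Omar is a knight if Maya is a knave" needs to be true, which holds.
Rhea (knave): "Omar is a knave" — False. ✓
Kobi is a knave; "Jing is a knight exactly when exactly one of Omar and Kobi is a knight" is False, as required.
Since Jing is a knave, "Kobi is a knight, and also Maya and Rhea are different types" needs to be False, which holds.
As a knight, Maya's statement "either Omar is a knight, or Jing and Rhea are the same type" should be true; it is.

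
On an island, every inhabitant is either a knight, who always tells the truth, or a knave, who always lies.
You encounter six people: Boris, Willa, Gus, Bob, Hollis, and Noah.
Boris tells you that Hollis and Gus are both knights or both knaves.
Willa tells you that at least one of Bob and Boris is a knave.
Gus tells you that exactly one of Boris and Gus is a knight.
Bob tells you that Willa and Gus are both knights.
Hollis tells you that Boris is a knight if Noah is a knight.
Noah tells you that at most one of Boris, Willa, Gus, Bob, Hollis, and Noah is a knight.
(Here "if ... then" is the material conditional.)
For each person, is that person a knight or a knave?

Boris is a knave, Willa is a knight, Gus is a knave, Bob is a knave, Hollis is a knight, and Noah is a knave.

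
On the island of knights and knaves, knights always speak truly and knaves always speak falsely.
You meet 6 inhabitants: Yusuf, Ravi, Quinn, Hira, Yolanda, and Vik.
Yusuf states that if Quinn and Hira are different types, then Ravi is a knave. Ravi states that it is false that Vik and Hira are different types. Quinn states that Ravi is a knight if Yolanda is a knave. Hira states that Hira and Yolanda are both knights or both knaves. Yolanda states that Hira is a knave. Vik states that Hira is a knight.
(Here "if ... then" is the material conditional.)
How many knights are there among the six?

3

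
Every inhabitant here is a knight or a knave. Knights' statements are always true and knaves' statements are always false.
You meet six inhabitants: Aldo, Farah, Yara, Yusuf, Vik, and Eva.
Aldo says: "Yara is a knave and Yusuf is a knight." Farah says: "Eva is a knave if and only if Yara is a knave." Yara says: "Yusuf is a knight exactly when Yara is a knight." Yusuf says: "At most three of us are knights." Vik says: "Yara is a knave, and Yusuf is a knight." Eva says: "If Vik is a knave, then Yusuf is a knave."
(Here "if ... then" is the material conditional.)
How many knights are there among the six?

2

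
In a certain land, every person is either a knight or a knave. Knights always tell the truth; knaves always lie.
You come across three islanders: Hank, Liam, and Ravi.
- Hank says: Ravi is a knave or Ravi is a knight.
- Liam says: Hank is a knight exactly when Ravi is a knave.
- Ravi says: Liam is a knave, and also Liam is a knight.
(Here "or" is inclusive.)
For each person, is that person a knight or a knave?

Hank is a knight, Liam is a knight, and Ravi is a knave.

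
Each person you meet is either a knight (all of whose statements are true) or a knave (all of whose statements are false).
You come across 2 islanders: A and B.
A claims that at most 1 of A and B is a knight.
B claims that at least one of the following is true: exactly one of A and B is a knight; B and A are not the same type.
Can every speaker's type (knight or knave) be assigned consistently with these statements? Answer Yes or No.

No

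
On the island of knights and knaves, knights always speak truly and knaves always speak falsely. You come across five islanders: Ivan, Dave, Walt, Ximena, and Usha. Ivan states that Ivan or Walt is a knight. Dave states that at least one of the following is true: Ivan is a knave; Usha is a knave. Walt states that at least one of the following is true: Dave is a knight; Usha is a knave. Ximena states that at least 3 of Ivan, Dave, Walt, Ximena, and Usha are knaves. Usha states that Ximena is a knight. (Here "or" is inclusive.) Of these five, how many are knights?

3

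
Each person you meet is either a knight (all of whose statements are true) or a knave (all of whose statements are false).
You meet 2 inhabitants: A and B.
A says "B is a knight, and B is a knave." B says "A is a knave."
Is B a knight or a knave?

Consistent assignments: {A=knave, B=knight}
In every consistent assignment, B is a knight.

B is a knight.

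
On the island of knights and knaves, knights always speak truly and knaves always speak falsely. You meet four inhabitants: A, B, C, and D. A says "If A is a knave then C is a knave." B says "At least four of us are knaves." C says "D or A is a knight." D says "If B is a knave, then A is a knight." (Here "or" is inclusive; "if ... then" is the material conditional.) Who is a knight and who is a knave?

Suppose A is a knave. Then A's statement "if A is a knave then C is a knave" would have to be false. Checking the 8 ways to assign the others, none is consistent with every speaker.
(For instance, with B=knave, C=knight, D=knight, D's claim "if B is a knave, then A is a knight" comes out false where it would need to be true.)
So A must be a knight, making "if A is a knave then C is a knave" true. Taking A=knight, B=knave, C=knight, D=knight, each remaining statement checks out:
  B (knave): "at least four of us are knaves" — false. ✓
  C (knight): "D or A is a knight" — true. ✓
  D (knight): "if B is a knave, then A is a knight" — true. ✓
This is the unique consistent assignment.

Knights: A, C, and D. Knaves: B.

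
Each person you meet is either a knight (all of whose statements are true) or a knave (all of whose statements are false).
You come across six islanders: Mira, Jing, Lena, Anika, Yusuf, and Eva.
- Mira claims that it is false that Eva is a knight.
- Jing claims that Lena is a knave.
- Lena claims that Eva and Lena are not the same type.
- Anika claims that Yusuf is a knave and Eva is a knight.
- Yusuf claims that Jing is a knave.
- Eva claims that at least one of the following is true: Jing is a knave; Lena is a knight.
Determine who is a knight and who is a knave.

Knights: Mira and Jing. Knaves: Lena, Anika, Yusuf, and Eva.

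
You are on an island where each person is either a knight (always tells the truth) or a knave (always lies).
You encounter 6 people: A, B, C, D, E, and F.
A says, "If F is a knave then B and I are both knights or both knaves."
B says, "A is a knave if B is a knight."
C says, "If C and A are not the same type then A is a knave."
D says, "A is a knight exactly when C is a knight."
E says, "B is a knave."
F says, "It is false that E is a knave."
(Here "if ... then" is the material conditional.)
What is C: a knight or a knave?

C is a knight.

Consistent assignments: {A=knave, B=knight, C=knight, D=knave, E=knave, F=knave}
In every consistent assignment, C is a knight.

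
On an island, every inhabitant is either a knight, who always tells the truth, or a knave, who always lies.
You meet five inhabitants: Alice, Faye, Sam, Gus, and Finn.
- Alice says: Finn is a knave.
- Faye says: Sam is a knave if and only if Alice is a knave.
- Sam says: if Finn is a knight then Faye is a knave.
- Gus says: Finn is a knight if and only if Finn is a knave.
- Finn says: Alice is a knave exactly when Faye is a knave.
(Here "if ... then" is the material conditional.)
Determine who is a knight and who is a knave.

As a knave, Alice's statement "Finn is a knave" should be false; it is.
Faye (knave): "Sam is a knave if and only if Alice is a knave" — false. ✓
As a knight, Sam's statement "if Finn is a knight then Faye is a knave" should be True; it is.
As a knave, Gus's statement "Finn is a knight if and only if Finn is a knave" should be false; it is.
As a knight, Finn's statement "Alice is a knave exactly when Faye is a knave" should be True; it is.

Knights: Sam and Finn. Knaves: Alice, Faye, and Gus.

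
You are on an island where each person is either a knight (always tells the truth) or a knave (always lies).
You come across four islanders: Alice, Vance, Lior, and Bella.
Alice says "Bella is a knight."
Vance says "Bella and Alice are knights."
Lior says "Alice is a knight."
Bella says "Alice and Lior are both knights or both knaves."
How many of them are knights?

4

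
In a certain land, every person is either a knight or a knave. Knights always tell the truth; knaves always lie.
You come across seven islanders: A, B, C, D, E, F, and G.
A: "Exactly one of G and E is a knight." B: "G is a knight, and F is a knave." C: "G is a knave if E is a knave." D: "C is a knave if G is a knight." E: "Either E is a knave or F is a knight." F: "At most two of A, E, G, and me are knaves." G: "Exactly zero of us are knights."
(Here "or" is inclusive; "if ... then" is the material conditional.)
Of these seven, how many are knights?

5

The unique consistent assignment is A=knight, B=knave, C=knight, D=knight, E=knight, F=knight, G=knave.
That has 5 knights.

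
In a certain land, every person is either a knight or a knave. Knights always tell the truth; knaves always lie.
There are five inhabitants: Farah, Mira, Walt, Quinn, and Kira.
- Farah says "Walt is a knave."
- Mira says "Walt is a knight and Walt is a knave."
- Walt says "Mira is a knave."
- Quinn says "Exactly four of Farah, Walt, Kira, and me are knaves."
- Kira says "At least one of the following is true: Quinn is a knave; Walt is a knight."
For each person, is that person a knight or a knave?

Knights: Walt and Kira. Knaves: Farah, Mira, and Quinn.

Farah (knave): "Walt is a knave" — false. ✓
Mira is a knave, and the claim "Walt is a knight and Walt is a knave" is indeed false.
As a knight, Walt's statement "Mira is a knave" should be true; it is.
Quinn is a knave, so "exactly four of Farah, Walt, Kira, and me are knaves" must be false — and it is.
Kira (knight): "at least one of the following is true: Quinn is a knave; Walt is a knight" — true. ✓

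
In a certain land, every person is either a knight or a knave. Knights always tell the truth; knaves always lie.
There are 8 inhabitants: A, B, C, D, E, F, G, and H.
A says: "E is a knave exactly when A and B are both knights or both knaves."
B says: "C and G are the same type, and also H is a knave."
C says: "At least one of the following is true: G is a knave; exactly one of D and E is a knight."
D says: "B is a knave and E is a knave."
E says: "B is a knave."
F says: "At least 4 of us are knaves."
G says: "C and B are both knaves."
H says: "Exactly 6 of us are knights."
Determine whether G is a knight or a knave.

G is a knave.

Consistent assignments: {A=knight, B=knave, C=knight, D=knave, E=knight, F=knight, G=knave, H=knave}; {A=knave, B=knave, C=knight, D=knave, E=knight, F=knight, G=knave, H=knave}
In every consistent assignment, G is a knave.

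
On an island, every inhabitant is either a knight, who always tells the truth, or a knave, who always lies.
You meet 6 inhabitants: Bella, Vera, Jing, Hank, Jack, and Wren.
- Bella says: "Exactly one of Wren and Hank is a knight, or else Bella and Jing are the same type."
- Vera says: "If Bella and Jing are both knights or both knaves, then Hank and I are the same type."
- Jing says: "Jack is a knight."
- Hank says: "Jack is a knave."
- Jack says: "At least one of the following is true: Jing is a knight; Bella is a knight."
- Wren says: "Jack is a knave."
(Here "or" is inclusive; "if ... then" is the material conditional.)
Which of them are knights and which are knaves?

Bella is a knave, Vera is a knight, Jing is a knight, Hank is a knave, Jack is a knight, and Wren is a knave.

Bella is a knave; "exactly one of Wren and Hank is a knight, or else Bella and Jing are the same type" is false, as required.
Vera is a knight; "if Bella and Jing are both knights or both knaves, then Hank and I are the same type" is true, as required.
Jing (knight): "Jack is a knight" — true. ✓
Hank is a knave; "Jack is a knave" is false, as required.
Since Jack is a knight, "at least one of the following is true: Jing is a knight; Bella is a knight" needs to be true, which holds.
Since Wren is a knave, "Jack is a knave" needs to be false, which holds.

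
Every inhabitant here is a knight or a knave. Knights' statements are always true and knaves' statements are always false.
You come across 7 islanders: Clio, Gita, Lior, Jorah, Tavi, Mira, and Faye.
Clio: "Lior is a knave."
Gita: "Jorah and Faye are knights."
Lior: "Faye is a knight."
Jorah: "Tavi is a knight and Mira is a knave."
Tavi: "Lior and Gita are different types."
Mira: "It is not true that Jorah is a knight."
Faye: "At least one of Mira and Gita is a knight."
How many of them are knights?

The unique consistent assignment is Clio=knave, Gita=knave, Lior=knight, Jorah=knave, Tavi=knight, Mira=knight, Faye=knight.
That has 4 knights.

4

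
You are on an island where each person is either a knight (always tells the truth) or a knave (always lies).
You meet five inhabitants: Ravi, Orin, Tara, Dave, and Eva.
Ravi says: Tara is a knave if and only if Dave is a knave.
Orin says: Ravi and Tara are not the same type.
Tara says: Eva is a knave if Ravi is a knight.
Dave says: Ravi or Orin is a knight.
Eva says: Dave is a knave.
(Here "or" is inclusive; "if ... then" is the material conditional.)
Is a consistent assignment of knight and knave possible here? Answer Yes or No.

Yes

One consistent assignment: Ravi=knight, Orin=knave, Tara=knight, Dave=knight, Eva=knave.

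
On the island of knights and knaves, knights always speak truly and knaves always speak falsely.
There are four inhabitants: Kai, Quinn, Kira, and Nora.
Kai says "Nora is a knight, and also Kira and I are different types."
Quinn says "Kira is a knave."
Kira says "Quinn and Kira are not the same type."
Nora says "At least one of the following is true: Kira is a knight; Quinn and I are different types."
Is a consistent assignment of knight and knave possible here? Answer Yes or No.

No

Checking all 16 assignments, each has at least one speaker whose statement's truth value contradicts their type.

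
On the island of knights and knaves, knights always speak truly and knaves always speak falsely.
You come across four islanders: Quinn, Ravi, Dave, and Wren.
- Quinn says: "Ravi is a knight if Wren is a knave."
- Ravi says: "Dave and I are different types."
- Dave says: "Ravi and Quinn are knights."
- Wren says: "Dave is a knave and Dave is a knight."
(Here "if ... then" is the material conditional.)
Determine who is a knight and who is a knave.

Quinn is a knave, Ravi is a knave, Dave is a knave, and Wren is a knave.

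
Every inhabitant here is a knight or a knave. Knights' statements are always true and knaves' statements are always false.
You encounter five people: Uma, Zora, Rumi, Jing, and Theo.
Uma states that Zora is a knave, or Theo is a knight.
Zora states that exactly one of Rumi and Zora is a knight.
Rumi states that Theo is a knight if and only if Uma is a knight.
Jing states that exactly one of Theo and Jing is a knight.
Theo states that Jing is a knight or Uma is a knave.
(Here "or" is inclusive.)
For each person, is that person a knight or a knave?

Uma is a knight, Zora is a knave, Rumi is a knave, Jing is a knave, and Theo is a knave.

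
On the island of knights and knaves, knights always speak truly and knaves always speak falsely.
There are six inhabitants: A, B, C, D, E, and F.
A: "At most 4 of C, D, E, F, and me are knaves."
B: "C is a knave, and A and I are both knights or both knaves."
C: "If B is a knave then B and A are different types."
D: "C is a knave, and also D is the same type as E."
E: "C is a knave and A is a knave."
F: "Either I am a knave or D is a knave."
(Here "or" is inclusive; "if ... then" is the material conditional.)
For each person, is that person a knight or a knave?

A is a knight; "at most 4 of C, D, E, F, and me are knaves" is true, as required.
B is a knave, and the claim "C is a knave, and A and I are both knights or both knaves" is indeed false.
C (knight): "if B is a knave then B and A are different types" — true. ✓
D (knave): "C is a knave, and also D is the same type as E" — false. ✓
Since E is a knave, "C is a knave and A is a knave" needs to be false, which holds.
F is a knight, so "either I am a knave or D is a knave" must be true — and it is.

A is a knight, B is a knave, C is a knight, D is a knave, E is a knave, and F is a knight.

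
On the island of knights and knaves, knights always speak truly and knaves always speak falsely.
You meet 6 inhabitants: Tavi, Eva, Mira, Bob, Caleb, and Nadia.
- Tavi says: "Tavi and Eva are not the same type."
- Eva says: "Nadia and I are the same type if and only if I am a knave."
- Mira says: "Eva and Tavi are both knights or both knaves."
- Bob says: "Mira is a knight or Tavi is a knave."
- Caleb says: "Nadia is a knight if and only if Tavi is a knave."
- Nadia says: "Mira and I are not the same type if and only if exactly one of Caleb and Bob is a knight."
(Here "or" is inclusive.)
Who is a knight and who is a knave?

Tavi is a knave, Eva is a knave, Mira is a knight, Bob is a knight, Caleb is a knight, and Nadia is a knight.

Tavi is a knave, so "Tavi and Eva are not the same type" must be False — and it is.
Eva is a knave; "Nadia and I are the same type if and only if I am a knave" is False, as required.
As a knight, Mira's statement "Eva and Tavi are both knights or both knaves" should be True; it is.
Bob (knight): "Mira is a knight or Tavi is a knave" — True. ✓
Since Caleb is a knight, "Nadia is a knight if and only if Tavi is a knave" needs to be True, which holds.
Nadia is a knight; "Mira and I are not the same type if and only if exactly one of Caleb and Bob is a knight" is True, as required.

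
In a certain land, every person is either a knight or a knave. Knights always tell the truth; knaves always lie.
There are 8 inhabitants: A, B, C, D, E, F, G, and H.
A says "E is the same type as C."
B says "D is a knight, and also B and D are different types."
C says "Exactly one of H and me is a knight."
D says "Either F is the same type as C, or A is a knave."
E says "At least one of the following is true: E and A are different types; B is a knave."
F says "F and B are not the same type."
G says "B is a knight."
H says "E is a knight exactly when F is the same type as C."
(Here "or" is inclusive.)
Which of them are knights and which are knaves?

As a knight, A's statement "E is the same type as C" should be true; it is.
B is a knave, so "D is a knight, and also B and D are different types" must be False — and it is.
As a knight, C's statement "exactly one of H and me is a knight" should be true; it is.
D (knave): "either F is the same type as C, or A is a knave" — False. ✓
As a knight, E's statement "at least one of the following is true: E and A are different types; B is a knave" should be true; it is.
F is a knave, so "F and B are not the same type" must be False — and it is.
G is a knave, so "B is a knight" must be False — and it is.
H (knave): "E is a knight exactly when F is the same type as C" — False. ✓

Knights: A, C, and E. Knaves: B, D, F, G, and H.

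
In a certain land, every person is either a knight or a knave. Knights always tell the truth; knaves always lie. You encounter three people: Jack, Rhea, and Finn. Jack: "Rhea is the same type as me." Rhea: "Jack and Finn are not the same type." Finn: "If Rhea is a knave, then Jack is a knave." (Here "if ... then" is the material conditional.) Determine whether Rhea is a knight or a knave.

Rhea is a knight.

Consistent assignments: {Jack=knave, Rhea=knight, Finn=knight}
In every consistent assignment, Rhea is a knight.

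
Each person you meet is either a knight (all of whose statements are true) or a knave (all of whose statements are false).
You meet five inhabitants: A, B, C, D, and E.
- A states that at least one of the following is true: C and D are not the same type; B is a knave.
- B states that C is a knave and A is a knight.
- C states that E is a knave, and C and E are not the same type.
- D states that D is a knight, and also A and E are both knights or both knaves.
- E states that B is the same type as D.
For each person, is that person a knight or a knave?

Suppose A is a knave. Then A's statement "at least one of the following is true: C and D are not the same type; B is a knave" would have to be false. Checking the 16 ways to assign the others, none is consistent with every speaker.
(For instance, with B=knight, C=knave, D=knight, E=knight, A's claim "at least one of the following is true: C and D are not the same type; B is a knave" comes out true where it would need to be false.)
So A must be a knight, making "at least one of the following is true: C and D are not the same type; B is a knave" true. Taking A=knight, B=knight, C=knave, D=knight, E=knight, each remaining statement checks out:
  B (knight): "C is a knave and A is a knight" — true. ✓
  C (knave): "E is a knave, and C and E are not the same type" — false. ✓
  D (knight): "D is a knight, and also A and E are both knights or both knaves" — true. ✓
  E (knight): "B is the same type as D" — true. ✓
This is the unique consistent assignment.

A is a knight, B is a knight, C is a knave, D is a knight, and E is a knight.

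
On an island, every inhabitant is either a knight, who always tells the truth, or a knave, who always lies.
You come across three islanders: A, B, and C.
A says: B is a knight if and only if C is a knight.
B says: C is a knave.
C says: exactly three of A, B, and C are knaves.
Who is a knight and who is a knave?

A is a knave, B is a knight, and C is a knave.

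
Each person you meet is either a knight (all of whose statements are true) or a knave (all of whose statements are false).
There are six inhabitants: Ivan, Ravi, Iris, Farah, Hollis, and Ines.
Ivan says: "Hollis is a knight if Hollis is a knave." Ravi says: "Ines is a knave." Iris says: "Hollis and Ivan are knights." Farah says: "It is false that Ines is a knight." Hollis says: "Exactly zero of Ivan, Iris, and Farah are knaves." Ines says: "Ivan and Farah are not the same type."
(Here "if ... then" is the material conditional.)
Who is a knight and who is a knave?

Since Ivan is a knight, "Hollis is a knight if Hollis is a knave" needs to be True, which holds.
Ravi is a knight, so "Ines is a knave" must be True — and it is.
Iris is a knight, so "Hollis and Ivan are knights" must be True — and it is.
Since Farah is a knight, "it is false that Ines is a knight" needs to be True, which holds.
Hollis is a knight; "exactly zero of Ivan, Iris, and Farah are knaves" is True, as required.
Since Ines is a knave, "Ivan and Farah are not the same type" needs to be False, which holds.

Ivan is a knight, Ravi is a knight, Iris is a knight, Farah is a knight, Hollis is a knight, and Ines is a knave.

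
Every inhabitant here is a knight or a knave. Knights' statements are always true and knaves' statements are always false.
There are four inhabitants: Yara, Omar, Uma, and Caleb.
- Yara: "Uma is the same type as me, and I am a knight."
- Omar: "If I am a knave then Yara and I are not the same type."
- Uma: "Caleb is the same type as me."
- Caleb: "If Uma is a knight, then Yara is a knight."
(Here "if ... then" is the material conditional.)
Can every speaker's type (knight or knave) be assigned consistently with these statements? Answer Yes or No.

Yes

One consistent assignment: Yara=knight, Omar=knight, Uma=knight, Caleb=knight.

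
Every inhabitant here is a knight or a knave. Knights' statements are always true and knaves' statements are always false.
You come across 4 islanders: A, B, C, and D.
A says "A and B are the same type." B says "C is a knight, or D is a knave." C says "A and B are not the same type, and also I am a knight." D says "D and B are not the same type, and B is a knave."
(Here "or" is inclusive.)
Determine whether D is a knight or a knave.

D is a knave.

Consistent assignments: {A=knight, B=knight, C=knave, D=knave}; {A=knave, B=knight, C=knight, D=knave}; {A=knave, B=knight, C=knave, D=knave}
In every consistent assignment, D is a knave.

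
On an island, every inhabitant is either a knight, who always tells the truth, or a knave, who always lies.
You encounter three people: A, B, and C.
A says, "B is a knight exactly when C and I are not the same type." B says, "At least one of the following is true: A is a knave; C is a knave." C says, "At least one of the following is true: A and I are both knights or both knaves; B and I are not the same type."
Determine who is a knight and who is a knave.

A is a knight, and the claim "B is a knight exactly when C and I are not the same type" is indeed true.
B is a knave, so "at least one of the following is true: A is a knave; C is a knave" must be False — and it is.
C (knight): "at least one of the following is true: A and I are both knights or both knaves; B and I are not the same type" — true. ✓

Knights: A and C. Knaves: B.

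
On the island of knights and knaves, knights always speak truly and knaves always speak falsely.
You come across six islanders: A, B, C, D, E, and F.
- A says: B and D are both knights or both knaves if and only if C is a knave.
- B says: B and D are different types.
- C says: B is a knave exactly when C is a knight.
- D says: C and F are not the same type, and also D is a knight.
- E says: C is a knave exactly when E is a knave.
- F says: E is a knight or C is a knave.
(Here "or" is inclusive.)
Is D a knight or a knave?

D is a knave.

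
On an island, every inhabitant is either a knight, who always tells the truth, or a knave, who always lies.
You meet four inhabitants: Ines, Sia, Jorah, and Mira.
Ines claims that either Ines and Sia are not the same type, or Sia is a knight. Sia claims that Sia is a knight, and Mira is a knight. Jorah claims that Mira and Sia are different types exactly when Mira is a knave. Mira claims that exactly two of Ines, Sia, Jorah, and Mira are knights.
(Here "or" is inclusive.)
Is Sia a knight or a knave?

Consistent assignments: {Ines=knight, Sia=knave, Jorah=knave, Mira=knight}; {Ines=knight, Sia=knave, Jorah=knave, Mira=knave}; {Ines=knave, Sia=knave, Jorah=knave, Mira=knave}
In every consistent assignment, Sia is a knave.

Sia is a knave.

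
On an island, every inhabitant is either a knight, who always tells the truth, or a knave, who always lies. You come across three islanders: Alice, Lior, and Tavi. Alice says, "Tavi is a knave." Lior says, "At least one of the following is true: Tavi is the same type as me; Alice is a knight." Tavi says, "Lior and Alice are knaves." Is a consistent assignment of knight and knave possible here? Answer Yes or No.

One consistent assignment: Alice=knight, Lior=knight, Tavi=knave.

Yes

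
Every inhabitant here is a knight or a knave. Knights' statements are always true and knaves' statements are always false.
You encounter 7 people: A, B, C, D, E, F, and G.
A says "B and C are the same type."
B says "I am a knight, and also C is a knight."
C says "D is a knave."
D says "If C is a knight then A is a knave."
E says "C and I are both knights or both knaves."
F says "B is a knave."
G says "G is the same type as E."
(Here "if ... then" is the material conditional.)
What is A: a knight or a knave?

A is a knight.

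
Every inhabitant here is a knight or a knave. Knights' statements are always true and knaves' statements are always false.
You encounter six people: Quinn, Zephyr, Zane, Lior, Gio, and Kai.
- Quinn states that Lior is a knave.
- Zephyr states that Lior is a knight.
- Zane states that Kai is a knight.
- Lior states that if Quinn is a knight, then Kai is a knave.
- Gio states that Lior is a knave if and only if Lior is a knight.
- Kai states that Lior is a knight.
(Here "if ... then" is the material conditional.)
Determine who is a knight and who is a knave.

Quinn is a knave, Zephyr is a knight, Zane is a knight, Lior is a knight, Gio is a knave, and Kai is a knight.

Quinn is a knave, and the claim "Lior is a knave" is indeed false.
Zephyr is a knight, and the claim "Lior is a knight" is indeed true.
Zane is a knight; "Kai is a knight" is true, as required.
Lior (knight): "if Quinn is a knight, then Kai is a knave" — true. ✓
Gio is a knave, and the claim "Lior is a knave if and only if Lior is a knight" is indeed false.
Kai is a knight, and the claim "Lior is a knight" is indeed true.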